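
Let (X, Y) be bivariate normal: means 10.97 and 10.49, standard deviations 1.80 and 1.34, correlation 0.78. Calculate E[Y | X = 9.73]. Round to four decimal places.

9.7700

The regression of Y on X has slope ρ·σ_Y/σ_X and passes through (μ_X, μ_Y).
E[Y | X=9.73] = 10.49 + (0.78)·(1.34/1.80)·(9.73 − (10.97)) = 10.49 + (0.58067)·(-1.24) = 9.7700.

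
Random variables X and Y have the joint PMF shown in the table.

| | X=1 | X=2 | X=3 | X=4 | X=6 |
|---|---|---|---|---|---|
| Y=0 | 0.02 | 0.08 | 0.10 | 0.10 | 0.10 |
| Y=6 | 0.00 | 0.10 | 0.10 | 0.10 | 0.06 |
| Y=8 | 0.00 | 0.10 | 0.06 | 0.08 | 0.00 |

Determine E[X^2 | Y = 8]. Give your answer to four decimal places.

P(Y = 8) = 0.24.
Summing X^2·P(X=x,Y=y) over the conditioning event gives 2.22.
E[X^2 | Y = 8] = (2.22) / (0.24) = 9.2500.

9.2500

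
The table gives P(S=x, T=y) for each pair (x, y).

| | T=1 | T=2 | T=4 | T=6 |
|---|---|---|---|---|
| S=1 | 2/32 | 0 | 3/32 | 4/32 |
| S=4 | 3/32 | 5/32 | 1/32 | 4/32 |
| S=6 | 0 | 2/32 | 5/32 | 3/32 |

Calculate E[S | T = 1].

P(T = 1) = 5/32.
Summing S·P(S=x,T=y) over the conditioning event gives 7/16.
E[S | T = 1] = (7/16) / (5/32) = 14/5.

14/5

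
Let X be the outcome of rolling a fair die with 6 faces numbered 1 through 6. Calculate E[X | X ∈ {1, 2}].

P(X ∈ {1, 2}) = 1/3.
Σ over the event: 1·1/6 + 2·1/6 = 1/2.
E[X | X ∈ {1, 2}] = (1/2) / (1/3) = 3/2.

3/2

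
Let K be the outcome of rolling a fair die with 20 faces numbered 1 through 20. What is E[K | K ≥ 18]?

19

Given K ≥ 18, K is equally likely to be any of {18, 19, 20}.
E[K | K ≥ 18] = (18 + 19 + 20) / 3 = 19.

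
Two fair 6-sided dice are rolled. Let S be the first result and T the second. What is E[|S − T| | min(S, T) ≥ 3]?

P(min(S, T) ≥ 3) = 4/9.
Summing |S−T|·P(x,y) over outcomes with min(S, T) ≥ 3 gives 5/9.
E[|S − T| | min(S, T) ≥ 3] = (5/9) / (4/9) = 5/4.

5/4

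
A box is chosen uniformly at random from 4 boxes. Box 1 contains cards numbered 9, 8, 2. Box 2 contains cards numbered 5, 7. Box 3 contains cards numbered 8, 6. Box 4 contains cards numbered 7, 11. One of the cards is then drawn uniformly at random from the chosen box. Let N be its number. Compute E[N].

85/12

E[N | box 1] = (9+8+2)/3 = 19/3.
E[N | box 2] = (5+7)/2 = 6.
E[N | box 3] = (8+6)/2 = 7.
E[N | box 4] = (7+11)/2 = 9.
By the law of total expectation,
E[N] = (1/4)·(19/3) + (1/4)·(6) + (1/4)·(7) + (1/4)·(9) = 85/12.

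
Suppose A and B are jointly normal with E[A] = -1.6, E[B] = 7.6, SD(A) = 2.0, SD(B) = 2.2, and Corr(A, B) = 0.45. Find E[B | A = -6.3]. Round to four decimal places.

The regression of B on A has slope ρ·σ_B/σ_A and passes through (μ_A, μ_B).
E[B | A=-6.3] = 7.6 + (0.45)·(2.2/2.0)·(-6.3 − (-1.6)) = 7.6 + (0.495)·(-4.7) = 5.2735.

5.2735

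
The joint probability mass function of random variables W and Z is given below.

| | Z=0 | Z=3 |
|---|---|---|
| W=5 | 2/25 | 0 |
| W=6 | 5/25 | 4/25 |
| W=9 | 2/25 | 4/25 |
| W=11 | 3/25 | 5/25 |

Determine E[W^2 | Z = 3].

P(Z = 3) = 13/25.
Summing W^2·P(W=x,Z=y) over the conditioning event gives 1073/25.
E[W^2 | Z = 3] = (1073/25) / (13/25) = 1073/13.

1073/13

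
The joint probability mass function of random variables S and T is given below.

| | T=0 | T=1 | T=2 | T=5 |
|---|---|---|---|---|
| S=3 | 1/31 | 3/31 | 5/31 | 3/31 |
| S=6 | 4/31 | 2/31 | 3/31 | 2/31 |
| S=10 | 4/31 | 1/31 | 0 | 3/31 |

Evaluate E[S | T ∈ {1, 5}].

P(T ∈ {1, 5}) = 14/31.
Σ S·P over the event = 3·(3/31) + 3·(3/31) + 6·(2/31) + 6·(2/31) + 10·(1/31) + 10·(3/31) = 82/31.
E[S | T ∈ {1, 5}] = (82/31) / (14/31) = 41/7.

41/7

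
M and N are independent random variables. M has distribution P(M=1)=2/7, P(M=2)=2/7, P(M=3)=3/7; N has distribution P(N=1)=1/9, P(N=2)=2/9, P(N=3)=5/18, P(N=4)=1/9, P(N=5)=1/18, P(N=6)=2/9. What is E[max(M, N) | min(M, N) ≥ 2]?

P(min(M, N) ≥ 2) = 40/63.
Summing max(M,N)·P(x,y) over outcomes with min(M, N) ≥ 2 gives 52/21.
E[max(M, N) | min(M, N) ≥ 2] = (52/21) / (40/63) = 39/10.

39/10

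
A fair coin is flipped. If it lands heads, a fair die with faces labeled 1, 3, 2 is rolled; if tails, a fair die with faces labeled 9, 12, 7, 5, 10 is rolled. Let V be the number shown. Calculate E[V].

E[V | heads] = (1+3+2)/3 = 2.
E[V | tails] = (9+12+7+5+10)/5 = 43/5.
E[V] = (1/2)·(2) + (1/2)·(43/5) = 53/10.

53/10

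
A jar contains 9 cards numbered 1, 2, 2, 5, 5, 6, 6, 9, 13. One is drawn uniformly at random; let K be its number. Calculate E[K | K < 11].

9/2

P(K < 11) = 8/9.
Σ over the event: 1·1/9 + 2·2/9 + 5·2/9 + 6·2/9 + 9·1/9 = 4.
E[K | K < 11] = (4) / (8/9) = 9/2.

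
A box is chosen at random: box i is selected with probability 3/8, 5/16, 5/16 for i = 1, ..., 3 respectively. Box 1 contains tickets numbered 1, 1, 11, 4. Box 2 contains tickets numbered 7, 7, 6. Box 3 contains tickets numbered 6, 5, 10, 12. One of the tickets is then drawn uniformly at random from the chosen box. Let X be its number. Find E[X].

E[X | box 1] = (1+1+11+4)/4 = 17/4.
E[X | box 2] = (7+7+6)/3 = 20/3.
E[X | box 3] = (6+5+10+12)/4 = 33/4.
E[X] = (3/8)·(17/4) + (5/16)·(20/3) + (5/16)·(33/4) = 1201/192.

1201/192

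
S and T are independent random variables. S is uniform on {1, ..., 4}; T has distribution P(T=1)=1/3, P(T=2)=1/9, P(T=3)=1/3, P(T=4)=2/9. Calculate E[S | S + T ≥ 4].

P(S + T ≥ 4) = 29/36.
Summing S·P(x,y) over outcomes with S + T ≥ 4 gives 20/9.
E[S | S + T ≥ 4] = (20/9) / (29/36) = 80/29.

80/29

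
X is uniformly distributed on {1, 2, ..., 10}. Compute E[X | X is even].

Given X is even, X is equally likely to be any of {2, 4, 6, 8, 10}.
E[X | X is even] = (2 + 4 + 6 + 8 + 10) / 5 = 6.

6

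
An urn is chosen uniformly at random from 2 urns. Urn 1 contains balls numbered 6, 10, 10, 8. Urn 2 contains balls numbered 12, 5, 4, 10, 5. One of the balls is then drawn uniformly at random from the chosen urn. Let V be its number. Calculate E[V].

E[V | urn 1] = (6+10+10+8)/4 = 17/2.
E[V | urn 2] = (12+5+4+10+5)/5 = 36/5.
E[V] = (1/2)·(17/2) + (1/2)·(36/5) = 157/20.

157/20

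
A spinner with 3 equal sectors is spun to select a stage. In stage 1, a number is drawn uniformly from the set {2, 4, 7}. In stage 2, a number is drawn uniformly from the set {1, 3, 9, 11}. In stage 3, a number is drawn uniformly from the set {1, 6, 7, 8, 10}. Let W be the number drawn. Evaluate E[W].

E[W | stage 1] = (2+4+7)/3 = 13/3.
E[W | stage 2] = (1+3+9+11)/4 = 6.
E[W | stage 3] = (1+6+7+8+10)/5 = 32/5.
E[W] = (1/3)·(13/3) + (1/3)·(6) + (1/3)·(32/5) = 251/45.

251/45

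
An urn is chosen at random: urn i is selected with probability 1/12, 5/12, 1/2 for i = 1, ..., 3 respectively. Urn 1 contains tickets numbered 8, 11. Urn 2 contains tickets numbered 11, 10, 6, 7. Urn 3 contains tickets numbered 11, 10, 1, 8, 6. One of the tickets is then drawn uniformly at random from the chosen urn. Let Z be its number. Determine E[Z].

E[Z | urn 1] = (8+11)/2 = 19/2.
E[Z | urn 2] = (11+10+6+7)/4 = 17/2.
E[Z | urn 3] = (11+10+1+8+6)/5 = 36/5.
By the law of total expectation,
E[Z] = (1/12)·(19/2) + (5/12)·(17/2) + (1/2)·(36/5) = 119/15.

119/15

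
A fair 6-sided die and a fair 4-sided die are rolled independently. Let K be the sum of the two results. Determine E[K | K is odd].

P(K is odd) = 1/2.
Σ over the event: 3·1/12 + 5·1/6 + 7·1/6 + 9·1/12 = 3.
E[K | K is odd] = (3) / (1/2) = 6.

6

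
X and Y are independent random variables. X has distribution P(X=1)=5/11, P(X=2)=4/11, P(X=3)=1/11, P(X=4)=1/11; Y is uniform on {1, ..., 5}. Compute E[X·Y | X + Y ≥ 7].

115/9

P(X + Y ≥ 7) = 9/55.
Summing XY·P(x,y) over outcomes with X + Y ≥ 7 gives 23/11.
E[X·Y | X + Y ≥ 7] = (23/11) / (9/55) = 115/9.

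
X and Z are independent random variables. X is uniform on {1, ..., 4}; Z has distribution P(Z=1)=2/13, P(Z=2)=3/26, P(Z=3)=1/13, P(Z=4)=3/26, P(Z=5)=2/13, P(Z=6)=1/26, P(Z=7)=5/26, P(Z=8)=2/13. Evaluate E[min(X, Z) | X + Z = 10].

P(X + Z = 10) = 5/52.
Summing min(X,Z)·P(x,y) over outcomes with X + Z = 10 gives 27/104.
E[min(X, Z) | X + Z = 10] = (27/104) / (5/52) = 27/10.

27/10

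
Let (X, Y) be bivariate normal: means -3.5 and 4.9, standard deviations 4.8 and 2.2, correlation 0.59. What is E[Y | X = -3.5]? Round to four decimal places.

4.9000

E[Y | X=x] = μ_Y + ρ(σ_Y/σ_X)(x − μ_X) for jointly normal variables.
E[Y | X=-3.5] = 4.9 + (0.59)·(2.2/4.8)·(-3.5 − (-3.5)) = 4.9 + (0.27042)·(0) = 4.9000.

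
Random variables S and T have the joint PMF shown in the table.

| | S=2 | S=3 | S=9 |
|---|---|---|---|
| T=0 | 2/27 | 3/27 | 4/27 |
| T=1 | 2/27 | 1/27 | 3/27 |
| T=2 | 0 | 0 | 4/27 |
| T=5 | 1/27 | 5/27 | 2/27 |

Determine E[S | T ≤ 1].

P(T ≤ 1) = 5/9.
Σ S·P over the event = 2·(2/27) + 2·(2/27) + 3·(3/27) + 3·(1/27) + 9·(4/27) + 9·(3/27) = 83/27.
E[S | T ≤ 1] = (83/27) / (5/9) = 83/15.

83/15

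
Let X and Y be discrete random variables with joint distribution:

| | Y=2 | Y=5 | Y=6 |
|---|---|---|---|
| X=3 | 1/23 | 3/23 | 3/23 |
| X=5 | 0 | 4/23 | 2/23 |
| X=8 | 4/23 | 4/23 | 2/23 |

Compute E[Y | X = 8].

P(X = 8) = 10/23.
Summing Y·P(X=x,Y=y) over the conditioning event gives 40/23.
E[Y | X = 8] = (40/23) / (10/23) = 4.

4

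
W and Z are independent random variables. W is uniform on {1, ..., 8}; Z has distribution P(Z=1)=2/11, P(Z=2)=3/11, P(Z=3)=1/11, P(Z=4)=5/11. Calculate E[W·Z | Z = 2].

P(Z = 2) = 3/11.
Summing WZ·P(x,y) over outcomes with Z = 2 gives 27/11.
E[W·Z | Z = 2] = (27/11) / (3/11) = 9.

9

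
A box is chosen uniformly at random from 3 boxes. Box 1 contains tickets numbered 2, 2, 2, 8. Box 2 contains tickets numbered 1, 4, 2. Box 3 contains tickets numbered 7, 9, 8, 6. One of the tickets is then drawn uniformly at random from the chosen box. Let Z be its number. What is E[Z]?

E[Z | box 1] = (2+2+2+8)/4 = 7/2.
E[Z | box 2] = (1+4+2)/3 = 7/3.
E[Z | box 3] = (7+9+8+6)/4 = 15/2.
E[Z] = (1/3)·(7/2) + (1/3)·(7/3) + (1/3)·(15/2) = 40/9.

40/9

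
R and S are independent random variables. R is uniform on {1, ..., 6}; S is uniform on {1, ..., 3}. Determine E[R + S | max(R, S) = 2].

10/3

Outcomes with max(R, S) = 2: (1,2), (2,1), (2,2), each with probability 1/18.
E[R + S | max(R, S) = 2] = (3 + 3 + 4) / 3 = 10/3.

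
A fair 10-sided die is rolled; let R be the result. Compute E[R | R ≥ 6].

Given R ≥ 6, R is equally likely to be any of {6, 7, 8, 9, 10}.
E[R | R ≥ 6] = (6 + 7 + 8 + 9 + 10) / 5 = 8.

8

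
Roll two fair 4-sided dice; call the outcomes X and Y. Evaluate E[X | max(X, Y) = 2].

P(max(X, Y) = 2) = 3/16.
Summing X·P(x,y) over outcomes with max(X, Y) = 2 gives 5/16.
E[X | max(X, Y) = 2] = (5/16) / (3/16) = 5/3.

5/3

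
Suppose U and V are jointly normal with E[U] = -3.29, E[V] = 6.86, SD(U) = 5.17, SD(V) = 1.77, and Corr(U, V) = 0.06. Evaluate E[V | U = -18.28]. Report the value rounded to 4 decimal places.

For a bivariate normal, E[V | U=x] = μ_V + ρ·(σ_V/σ_U)·(x − μ_U).
E[V | U=-18.28] = 6.86 + (0.06)·(1.77/5.17)·(-18.28 − (-3.29)) = 6.86 + (0.020542)·(-14.99) = 6.5521.

6.5521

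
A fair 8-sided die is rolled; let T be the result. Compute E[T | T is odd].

4

Given T is odd, T is equally likely to be any of {1, 3, 5, 7}.
E[T | T is odd] = (1 + 3 + 5 + 7) / 4 = 4.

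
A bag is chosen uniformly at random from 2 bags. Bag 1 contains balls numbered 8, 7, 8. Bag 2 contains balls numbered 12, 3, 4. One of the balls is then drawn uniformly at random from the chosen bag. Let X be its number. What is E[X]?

E[X | bag 1] = (8+7+8)/3 = 23/3.
E[X | bag 2] = (12+3+4)/3 = 19/3.
E[X] = (1/2)·(23/3) + (1/2)·(19/3) = 7.

7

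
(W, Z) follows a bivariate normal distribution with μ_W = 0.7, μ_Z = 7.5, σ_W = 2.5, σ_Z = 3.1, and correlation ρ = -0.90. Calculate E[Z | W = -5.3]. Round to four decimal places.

For a bivariate normal, E[Z | W=x] = μ_Z + ρ·(σ_Z/σ_W)·(x − μ_W).
E[Z | W=-5.3] = 7.5 + (-0.90)·(3.1/2.5)·(-5.3 − (0.7)) = 7.5 + (-1.116)·(-6) = 14.1960.

14.1960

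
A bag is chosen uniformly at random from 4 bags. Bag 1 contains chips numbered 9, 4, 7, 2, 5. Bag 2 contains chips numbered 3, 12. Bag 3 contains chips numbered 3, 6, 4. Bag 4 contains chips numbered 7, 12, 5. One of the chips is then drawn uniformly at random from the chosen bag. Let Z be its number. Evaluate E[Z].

E[Z | bag 1] = (9+4+7+2+5)/5 = 27/5.
E[Z | bag 2] = (3+12)/2 = 15/2.
E[Z | bag 3] = (3+6+4)/3 = 13/3.
E[Z | bag 4] = (7+12+5)/3 = 8.
E[Z] = (1/4)·(27/5) + (1/4)·(15/2) + (1/4)·(13/3) + (1/4)·(8) = 757/120.

757/120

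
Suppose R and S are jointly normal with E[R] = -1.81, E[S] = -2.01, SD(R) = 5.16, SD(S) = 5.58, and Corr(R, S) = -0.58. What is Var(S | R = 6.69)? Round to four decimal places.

The conditional variance in a bivariate normal is σ_S²(1 − ρ²), independent of x.
Var(S | R=6.69) = (5.58)²·(1 − (-0.58)²) = 31.1364·0.6636 = 20.6621.

20.6621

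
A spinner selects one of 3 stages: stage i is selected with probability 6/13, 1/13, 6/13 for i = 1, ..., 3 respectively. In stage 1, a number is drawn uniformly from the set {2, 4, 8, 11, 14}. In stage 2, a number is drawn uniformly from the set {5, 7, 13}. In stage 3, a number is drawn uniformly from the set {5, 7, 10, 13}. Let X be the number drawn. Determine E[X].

E[X | stage 1] = (2+4+8+11+14)/5 = 39/5.
E[X | stage 2] = (5+7+13)/3 = 25/3.
E[X | stage 3] = (5+7+10+13)/4 = 35/4.
By the law of total expectation,
E[X] = (6/13)·(39/5) + (1/13)·(25/3) + (6/13)·(35/4) = 3229/390.

3229/390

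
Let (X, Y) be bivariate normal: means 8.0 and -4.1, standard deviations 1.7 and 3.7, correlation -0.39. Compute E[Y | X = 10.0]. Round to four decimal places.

-5.7976

The regression of Y on X has slope ρ·σ_Y/σ_X and passes through (μ_X, μ_Y).
E[Y | X=10.0] = -4.1 + (-0.39)·(3.7/1.7)·(10.0 − (8.0)) = -4.1 + (-0.84882)·(2) = -5.7976.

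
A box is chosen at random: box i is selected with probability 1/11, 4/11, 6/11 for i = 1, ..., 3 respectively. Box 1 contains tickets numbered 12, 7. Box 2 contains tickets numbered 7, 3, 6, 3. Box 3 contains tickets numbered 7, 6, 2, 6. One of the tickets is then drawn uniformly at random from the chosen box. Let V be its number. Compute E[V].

E[V | box 1] = (12+7)/2 = 19/2.
E[V | box 2] = (7+3+6+3)/4 = 19/4.
E[V | box 3] = (7+6+2+6)/4 = 21/4.
E[V] = (1/11)·(19/2) + (4/11)·(19/4) + (6/11)·(21/4) = 60/11.

60/11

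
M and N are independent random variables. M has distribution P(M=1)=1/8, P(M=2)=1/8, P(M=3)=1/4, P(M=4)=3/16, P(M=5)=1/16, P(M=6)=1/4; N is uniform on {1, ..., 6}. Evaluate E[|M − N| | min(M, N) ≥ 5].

P(min(M, N) ≥ 5) = 5/48.
Summing |M−N|·P(x,y) over outcomes with min(M, N) ≥ 5 gives 5/96.
E[|M − N| | min(M, N) ≥ 5] = (5/96) / (5/48) = 1/2.

1/2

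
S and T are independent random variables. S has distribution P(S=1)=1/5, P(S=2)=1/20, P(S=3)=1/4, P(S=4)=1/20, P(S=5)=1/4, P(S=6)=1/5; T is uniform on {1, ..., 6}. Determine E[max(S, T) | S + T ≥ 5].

P(S + T ≥ 5) = 101/120.
Summing max(S,T)·P(x,y) over outcomes with S + T ≥ 5 gives 509/120.
E[max(S, T) | S + T ≥ 5] = (509/120) / (101/120) = 509/101.

509/101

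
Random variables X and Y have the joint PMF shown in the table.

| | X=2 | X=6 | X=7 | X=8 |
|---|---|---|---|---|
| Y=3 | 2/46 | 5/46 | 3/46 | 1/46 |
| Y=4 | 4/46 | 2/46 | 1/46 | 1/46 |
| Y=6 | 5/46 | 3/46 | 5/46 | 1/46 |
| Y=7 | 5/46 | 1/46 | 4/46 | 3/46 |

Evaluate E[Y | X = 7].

71/13

P(X = 7) = 13/46.
Σ Y·P over the event = 3·(3/46) + 4·(1/46) + 6·(5/46) + 7·(4/46) = 71/46.
E[Y | X = 7] = (71/46) / (13/46) = 71/13.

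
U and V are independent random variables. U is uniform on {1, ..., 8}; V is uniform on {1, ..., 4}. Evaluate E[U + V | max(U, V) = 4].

P(max(U, V) = 4) = 7/32.
Summing (U+V)·P(x,y) over outcomes with max(U, V) = 4 gives 11/8.
E[U + V | max(U, V) = 4] = (11/8) / (7/32) = 44/7.

44/7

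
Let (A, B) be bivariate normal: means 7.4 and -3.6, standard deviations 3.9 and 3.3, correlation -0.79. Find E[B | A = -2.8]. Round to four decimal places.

E[B | A=x] = μ_B + ρ(σ_B/σ_A)(x − μ_A) for jointly normal variables.
E[B | A=-2.8] = -3.6 + (-0.79)·(3.3/3.9)·(-2.8 − (7.4)) = -3.6 + (-0.66846)·(-10.2) = 3.2183.

3.2183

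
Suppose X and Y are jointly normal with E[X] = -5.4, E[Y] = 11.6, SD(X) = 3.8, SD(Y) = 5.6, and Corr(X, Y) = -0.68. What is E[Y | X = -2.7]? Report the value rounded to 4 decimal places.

8.8943

The regression of Y on X has slope ρ·σ_Y/σ_X and passes through (μ_X, μ_Y).
E[Y | X=-2.7] = 11.6 + (-0.68)·(5.6/3.8)·(-2.7 − (-5.4)) = 11.6 + (-1.0021)·(2.7) = 8.8943.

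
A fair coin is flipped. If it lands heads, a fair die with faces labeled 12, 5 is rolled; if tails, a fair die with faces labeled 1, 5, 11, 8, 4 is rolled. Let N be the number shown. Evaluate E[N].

E[N | heads] = (12+5)/2 = 17/2.
E[N | tails] = (1+5+11+8+4)/5 = 29/5.
E[N] = (1/2)·(17/2) + (1/2)·(29/5) = 143/20.

143/20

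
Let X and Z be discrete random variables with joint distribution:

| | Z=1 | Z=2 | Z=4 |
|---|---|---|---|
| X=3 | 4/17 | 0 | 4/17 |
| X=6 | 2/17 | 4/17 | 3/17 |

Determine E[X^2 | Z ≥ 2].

P(Z ≥ 2) = 11/17.
Σ X^2·P over the event = 9·(4/17) + 36·(4/17) + 36·(3/17) = 288/17.
E[X^2 | Z ≥ 2] = (288/17) / (11/17) = 288/11.

288/11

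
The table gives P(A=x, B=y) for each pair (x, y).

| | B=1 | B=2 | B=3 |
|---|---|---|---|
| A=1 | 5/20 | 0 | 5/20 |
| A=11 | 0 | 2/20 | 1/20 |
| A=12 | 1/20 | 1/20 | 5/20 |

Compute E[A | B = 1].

P(B = 1) = 3/10.
Σ A·P over the event = 1·(5/20) + 12·(1/20) = 17/20.
E[A | B = 1] = (17/20) / (3/10) = 17/6.

17/6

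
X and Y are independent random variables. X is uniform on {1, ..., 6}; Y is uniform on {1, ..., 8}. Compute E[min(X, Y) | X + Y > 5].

60/19

P(X + Y > 5) = 19/24.
Summing min(X,Y)·P(x,y) over outcomes with X + Y > 5 gives 5/2.
E[min(X, Y) | X + Y > 5] = (5/2) / (19/24) = 60/19.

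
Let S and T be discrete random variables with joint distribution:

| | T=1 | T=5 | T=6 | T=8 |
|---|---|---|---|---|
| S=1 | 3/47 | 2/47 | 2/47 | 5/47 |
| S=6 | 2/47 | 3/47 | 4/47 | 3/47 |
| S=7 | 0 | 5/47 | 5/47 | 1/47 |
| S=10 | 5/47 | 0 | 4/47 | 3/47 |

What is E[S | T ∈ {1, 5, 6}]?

221/35

P(T ∈ {1, 5, 6}) = 35/47.
Summing S·P(S=x,T=y) over the conditioning event gives 221/47.
E[S | T ∈ {1, 5, 6}] = (221/47) / (35/47) = 221/35.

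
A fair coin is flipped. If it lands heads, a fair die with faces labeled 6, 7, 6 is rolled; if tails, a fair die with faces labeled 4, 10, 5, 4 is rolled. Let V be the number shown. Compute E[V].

E[V | heads] = (6+7+6)/3 = 19/3.
E[V | tails] = (4+10+5+4)/4 = 23/4.
By the law of total expectation,
E[V] = (1/2)·(19/3) + (1/2)·(23/4) = 145/24.

145/24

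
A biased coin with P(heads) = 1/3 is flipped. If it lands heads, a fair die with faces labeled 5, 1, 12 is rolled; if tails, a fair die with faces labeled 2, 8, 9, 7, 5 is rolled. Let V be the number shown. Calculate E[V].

E[V | heads] = (5+1+12)/3 = 6.
E[V | tails] = (2+8+9+7+5)/5 = 31/5.
By the law of total expectation,
E[V] = (1/3)·(6) + (2/3)·(31/5) = 92/15.

92/15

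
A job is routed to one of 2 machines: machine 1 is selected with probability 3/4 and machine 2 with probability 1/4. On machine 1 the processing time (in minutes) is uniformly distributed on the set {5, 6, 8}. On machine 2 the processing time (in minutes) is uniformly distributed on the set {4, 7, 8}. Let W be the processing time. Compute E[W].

E[W | machine 1] = (5+6+8)/3 = 19/3.
E[W | machine 2] = (4+7+8)/3 = 19/3.
By the law of total expectation,
E[W] = (3/4)·(19/3) + (1/4)·(19/3) = 19/3.

19/3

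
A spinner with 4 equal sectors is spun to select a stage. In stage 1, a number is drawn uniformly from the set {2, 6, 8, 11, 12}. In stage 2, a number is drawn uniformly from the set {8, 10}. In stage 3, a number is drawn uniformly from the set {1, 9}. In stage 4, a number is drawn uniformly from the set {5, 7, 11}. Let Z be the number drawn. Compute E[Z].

221/30

E[Z | stage 1] = (2+6+8+11+12)/5 = 39/5.
E[Z | stage 2] = (8+10)/2 = 9.
E[Z | stage 3] = (1+9)/2 = 5.
E[Z | stage 4] = (5+7+11)/3 = 23/3.
By the law of total expectation,
E[Z] = (1/4)·(39/5) + (1/4)·(9) + (1/4)·(5) + (1/4)·(23/3) = 221/30.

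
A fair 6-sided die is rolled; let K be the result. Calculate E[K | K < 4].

2

Given K < 4, K is equally likely to be any of {1, 2, 3}.
E[K | K < 4] = (1 + 2 + 3) / 3 = 2.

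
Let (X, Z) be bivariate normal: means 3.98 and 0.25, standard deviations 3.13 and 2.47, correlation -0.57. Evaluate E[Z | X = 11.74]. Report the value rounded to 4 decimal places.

E[Z | X=x] = μ_Z + ρ(σ_Z/σ_X)(x − μ_X) for jointly normal variables.
E[Z | X=11.74] = 0.25 + (-0.57)·(2.47/3.13)·(11.74 − (3.98)) = 0.25 + (-0.44981)·(7.76) = -3.2405.

-3.2405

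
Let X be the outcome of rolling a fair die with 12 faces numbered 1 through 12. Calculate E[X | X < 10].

5

Given X < 10, X is equally likely to be any of {1, 2, 3, 4, 5, 6, 7, 8, 9}.
E[X | X < 10] = (1 + 2 + 3 + 4 + 5 + 6 + 7 + 8 + 9) / 9 = 5.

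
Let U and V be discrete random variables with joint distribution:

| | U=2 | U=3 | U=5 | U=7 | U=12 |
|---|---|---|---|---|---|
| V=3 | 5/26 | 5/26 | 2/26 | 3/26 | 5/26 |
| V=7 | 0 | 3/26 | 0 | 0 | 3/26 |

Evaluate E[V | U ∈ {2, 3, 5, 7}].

11/3

P(U ∈ {2, 3, 5, 7}) = 9/13.
Σ V·P over the event = 3·(5/26) + 3·(5/26) + 7·(3/26) + 3·(2/26) + 3·(3/26) = 33/13.
E[V | U ∈ {2, 3, 5, 7}] = (33/13) / (9/13) = 11/3.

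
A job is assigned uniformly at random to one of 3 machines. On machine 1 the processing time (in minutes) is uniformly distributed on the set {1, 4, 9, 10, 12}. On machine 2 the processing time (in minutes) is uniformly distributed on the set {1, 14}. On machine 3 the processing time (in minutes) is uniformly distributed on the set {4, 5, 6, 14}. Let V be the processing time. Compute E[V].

E[V | machine 1] = (1+4+9+10+12)/5 = 36/5.
E[V | machine 2] = (1+14)/2 = 15/2.
E[V | machine 3] = (4+5+6+14)/4 = 29/4.
E[V] = (1/3)·(36/5) + (1/3)·(15/2) + (1/3)·(29/4) = 439/60.

439/60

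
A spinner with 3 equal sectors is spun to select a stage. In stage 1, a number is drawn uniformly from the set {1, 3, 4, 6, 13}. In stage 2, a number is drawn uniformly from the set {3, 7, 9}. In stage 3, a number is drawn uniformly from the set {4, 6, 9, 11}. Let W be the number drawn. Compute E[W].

577/90

E[W | stage 1] = (1+3+4+6+13)/5 = 27/5.
E[W | stage 2] = (3+7+9)/3 = 19/3.
E[W | stage 3] = (4+6+9+11)/4 = 15/2.
By the law of total expectation,
E[W] = (1/3)·(27/5) + (1/3)·(19/3) + (1/3)·(15/2) = 577/90.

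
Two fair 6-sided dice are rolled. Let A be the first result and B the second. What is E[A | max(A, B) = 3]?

12/5

Outcomes with max(A, B) = 3: (1,3), (2,3), (3,1), (3,2), (3,3), each with probability 1/36.
E[A | max(A, B) = 3] = (1 + 2 + 3 + 3 + 3) / 5 = 12/5.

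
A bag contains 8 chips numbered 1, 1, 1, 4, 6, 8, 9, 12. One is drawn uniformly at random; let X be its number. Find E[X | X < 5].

7/4

P(X < 5) = 1/2.
Σ over the event: 1·3/8 + 4·1/8 = 7/8.
E[X | X < 5] = (7/8) / (1/2) = 7/4.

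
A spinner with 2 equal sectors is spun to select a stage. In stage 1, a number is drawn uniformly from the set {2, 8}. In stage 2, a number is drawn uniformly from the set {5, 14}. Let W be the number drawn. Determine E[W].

29/4

E[W | stage 1] = (2+8)/2 = 5.
E[W | stage 2] = (5+14)/2 = 19/2.
By the law of total expectation,
E[W] = (1/2)·(5) + (1/2)·(19/2) = 29/4.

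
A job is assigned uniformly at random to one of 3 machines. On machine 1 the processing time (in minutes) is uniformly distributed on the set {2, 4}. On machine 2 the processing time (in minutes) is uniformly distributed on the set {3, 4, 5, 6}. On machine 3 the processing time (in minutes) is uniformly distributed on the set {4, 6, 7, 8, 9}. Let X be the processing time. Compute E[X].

143/30

E[X | machine 1] = (2+4)/2 = 3.
E[X | machine 2] = (3+4+5+6)/4 = 9/2.
E[X | machine 3] = (4+6+7+8+9)/5 = 34/5.
E[X] = (1/3)·(3) + (1/3)·(9/2) + (1/3)·(34/5) = 143/30.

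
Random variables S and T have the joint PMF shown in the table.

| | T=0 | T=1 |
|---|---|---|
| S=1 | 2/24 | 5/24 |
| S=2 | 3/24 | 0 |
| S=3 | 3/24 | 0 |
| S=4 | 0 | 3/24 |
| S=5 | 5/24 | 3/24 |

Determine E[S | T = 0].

P(T = 0) = 13/24.
Σ S·P over the event = 1·(2/24) + 2·(3/24) + 3·(3/24) + 5·(5/24) = 7/4.
E[S | T = 0] = (7/4) / (13/24) = 42/13.

42/13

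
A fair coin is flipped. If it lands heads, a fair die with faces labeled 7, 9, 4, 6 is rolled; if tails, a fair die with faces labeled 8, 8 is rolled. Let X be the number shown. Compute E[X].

29/4

E[X | heads] = (7+9+4+6)/4 = 13/2.
E[X | tails] = (8+8)/2 = 8.
E[X] = (1/2)·(13/2) + (1/2)·(8) = 29/4.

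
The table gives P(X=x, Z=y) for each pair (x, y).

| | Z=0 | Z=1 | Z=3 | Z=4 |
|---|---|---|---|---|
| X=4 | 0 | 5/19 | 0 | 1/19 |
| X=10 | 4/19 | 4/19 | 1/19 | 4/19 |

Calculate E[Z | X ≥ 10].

23/13

P(X ≥ 10) = 13/19.
Σ Z·P over the event = 0·(4/19) + 1·(4/19) + 3·(1/19) + 4·(4/19) = 23/19.
E[Z | X ≥ 10] = (23/19) / (13/19) = 23/13.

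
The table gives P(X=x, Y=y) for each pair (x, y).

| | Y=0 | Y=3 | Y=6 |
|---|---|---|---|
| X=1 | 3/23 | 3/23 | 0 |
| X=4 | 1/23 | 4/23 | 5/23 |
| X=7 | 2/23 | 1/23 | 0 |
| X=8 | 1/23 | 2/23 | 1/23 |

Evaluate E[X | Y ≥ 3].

35/8

P(Y ≥ 3) = 16/23.
Σ X·P over the event = 1·(3/23) + 4·(4/23) + 4·(5/23) + 7·(1/23) + 8·(2/23) + 8·(1/23) = 70/23.
E[X | Y ≥ 3] = (70/23) / (16/23) = 35/8.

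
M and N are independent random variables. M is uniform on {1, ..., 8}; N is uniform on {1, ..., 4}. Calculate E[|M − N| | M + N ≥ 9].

4

Outcomes with M + N ≥ 9: (5,4), (6,3), (6,4), (7,2), (7,3), (7,4), (8,1), (8,2), (8,3), (8,4), each with probability 1/32.
E[|M − N| | M + N ≥ 9] = (1 + 3 + 2 + 5 + 4 + 3 + 7 + 6 + 5 + 4) / 10 = 4.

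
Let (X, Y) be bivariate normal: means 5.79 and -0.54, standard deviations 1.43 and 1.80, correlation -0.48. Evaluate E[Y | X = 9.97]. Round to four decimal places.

The regression of Y on X has slope ρ·σ_Y/σ_X and passes through (μ_X, μ_Y).
E[Y | X=9.97] = -0.54 + (-0.48)·(1.80/1.43)·(9.97 − (5.79)) = -0.54 + (-0.604196)·(4.18) = -3.0655.

-3.0655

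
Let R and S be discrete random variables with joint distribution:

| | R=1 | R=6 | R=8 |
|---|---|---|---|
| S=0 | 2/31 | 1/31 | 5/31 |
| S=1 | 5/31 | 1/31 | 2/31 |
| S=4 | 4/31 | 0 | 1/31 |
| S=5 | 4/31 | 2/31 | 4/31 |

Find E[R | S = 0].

P(S = 0) = 8/31.
Σ R·P over the event = 1·(2/31) + 6·(1/31) + 8·(5/31) = 48/31.
E[R | S = 0] = (48/31) / (8/31) = 6.

6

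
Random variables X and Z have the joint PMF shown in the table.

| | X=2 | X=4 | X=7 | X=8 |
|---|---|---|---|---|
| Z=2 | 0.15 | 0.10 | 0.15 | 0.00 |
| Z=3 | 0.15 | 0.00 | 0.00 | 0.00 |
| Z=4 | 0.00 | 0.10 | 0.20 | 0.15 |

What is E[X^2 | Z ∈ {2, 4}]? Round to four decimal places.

P(Z ∈ {2, 4}) = 0.85.
Σ X^2·P over the event = 4·(0.15) + 16·(0.10) + 16·(0.10) + 49·(0.15) + 49·(0.20) + 64·(0.15) = 30.55.
E[X^2 | Z ∈ {2, 4}] = (30.55) / (0.85) = 35.9412.

35.9412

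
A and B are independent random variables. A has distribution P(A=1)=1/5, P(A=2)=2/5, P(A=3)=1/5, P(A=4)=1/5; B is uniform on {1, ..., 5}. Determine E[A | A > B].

P(A > B) = 7/25.
Summing A·P(x,y) over outcomes with A > B gives 22/25.
E[A | A > B] = (22/25) / (7/25) = 22/7.

22/7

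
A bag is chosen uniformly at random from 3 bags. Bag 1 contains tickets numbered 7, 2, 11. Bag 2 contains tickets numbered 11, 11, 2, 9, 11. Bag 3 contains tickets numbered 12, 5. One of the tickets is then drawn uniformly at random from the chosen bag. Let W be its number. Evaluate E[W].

719/90

E[W | bag 1] = (7+2+11)/3 = 20/3.
E[W | bag 2] = (11+11+2+9+11)/5 = 44/5.
E[W | bag 3] = (12+5)/2 = 17/2.
E[W] = (1/3)·(20/3) + (1/3)·(44/5) + (1/3)·(17/2) = 719/90.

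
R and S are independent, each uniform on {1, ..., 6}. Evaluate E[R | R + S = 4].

Outcomes with R + S = 4: (1,3), (2,2), (3,1), each with probability 1/36.
E[R | R + S = 4] = (1 + 2 + 3) / 3 = 2.

2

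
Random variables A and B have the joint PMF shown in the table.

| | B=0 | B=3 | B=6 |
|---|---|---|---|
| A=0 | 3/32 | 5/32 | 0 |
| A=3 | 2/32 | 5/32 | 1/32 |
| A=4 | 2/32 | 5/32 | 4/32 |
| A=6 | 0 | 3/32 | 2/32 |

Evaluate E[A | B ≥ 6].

P(B ≥ 6) = 7/32.
Summing A·P(A=x,B=y) over the conditioning event gives 31/32.
E[A | B ≥ 6] = (31/32) / (7/32) = 31/7.

31/7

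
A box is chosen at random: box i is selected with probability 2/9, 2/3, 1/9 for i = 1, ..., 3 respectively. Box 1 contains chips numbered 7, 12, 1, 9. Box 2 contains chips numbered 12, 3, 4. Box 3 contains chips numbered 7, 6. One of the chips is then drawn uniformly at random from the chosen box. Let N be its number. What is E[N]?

59/9

E[N | box 1] = (7+12+1+9)/4 = 29/4.
E[N | box 2] = (12+3+4)/3 = 19/3.
E[N | box 3] = (7+6)/2 = 13/2.
E[N] = (2/9)·(29/4) + (2/3)·(19/3) + (1/9)·(13/2) = 59/9.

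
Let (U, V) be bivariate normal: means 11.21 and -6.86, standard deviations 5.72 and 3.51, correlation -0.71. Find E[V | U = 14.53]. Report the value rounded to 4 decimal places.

-8.3065

For a bivariate normal, E[V | U=x] = μ_V + ρ·(σ_V/σ_U)·(x − μ_U).
E[V | U=14.53] = -6.86 + (-0.71)·(3.51/5.72)·(14.53 − (11.21)) = -6.86 + (-0.43568)·(3.32) = -8.3065.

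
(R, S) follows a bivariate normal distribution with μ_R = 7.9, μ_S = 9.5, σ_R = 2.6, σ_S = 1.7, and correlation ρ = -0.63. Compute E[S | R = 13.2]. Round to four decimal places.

7.3168

E[S | R=x] = μ_S + ρ(σ_S/σ_R)(x − μ_R) for jointly normal variables.
E[S | R=13.2] = 9.5 + (-0.63)·(1.7/2.6)·(13.2 − (7.9)) = 9.5 + (-0.41192)·(5.3) = 7.3168.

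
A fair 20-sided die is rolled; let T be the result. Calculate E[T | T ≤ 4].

5/2

Given T ≤ 4, T is equally likely to be any of {1, 2, 3, 4}.
E[T | T ≤ 4] = (1 + 2 + 3 + 4) / 4 = 5/2.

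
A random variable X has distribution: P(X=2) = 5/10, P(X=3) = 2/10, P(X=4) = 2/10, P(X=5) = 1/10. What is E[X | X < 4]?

16/7

P(X < 4) = 7/10.
Σ over the event: 2·1/2 + 3·1/5 = 8/5.
E[X | X < 4] = (8/5) / (7/10) = 16/7.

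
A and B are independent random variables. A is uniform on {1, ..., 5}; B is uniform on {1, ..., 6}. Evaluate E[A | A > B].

4

Outcomes with A > B: (2,1), (3,1), (3,2), (4,1), (4,2), (4,3), (5,1), (5,2), (5,3), (5,4), each with probability 1/30.
E[A | A > B] = (2 + 3 + 3 + 4 + 4 + 4 + 5 + 5 + 5 + 5) / 10 = 4.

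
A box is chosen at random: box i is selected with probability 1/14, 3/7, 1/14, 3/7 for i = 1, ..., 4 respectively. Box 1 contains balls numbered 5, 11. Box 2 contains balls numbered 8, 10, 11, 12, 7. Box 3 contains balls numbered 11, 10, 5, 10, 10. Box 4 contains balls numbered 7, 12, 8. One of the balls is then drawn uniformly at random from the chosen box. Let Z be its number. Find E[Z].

E[Z | box 1] = (5+11)/2 = 8.
E[Z | box 2] = (8+10+11+12+7)/5 = 48/5.
E[Z | box 3] = (11+10+5+10+10)/5 = 46/5.
E[Z | box 4] = (7+12+8)/3 = 9.
E[Z] = (1/14)·(8) + (3/7)·(48/5) + (1/14)·(46/5) + (3/7)·(9) = 46/5.

46/5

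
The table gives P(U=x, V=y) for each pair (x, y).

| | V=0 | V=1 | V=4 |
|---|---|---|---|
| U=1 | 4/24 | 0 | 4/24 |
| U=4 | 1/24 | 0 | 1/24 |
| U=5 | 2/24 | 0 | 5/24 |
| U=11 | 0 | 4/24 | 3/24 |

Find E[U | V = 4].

66/13

P(V = 4) = 13/24.
Σ U·P over the event = 1·(4/24) + 4·(1/24) + 5·(5/24) + 11·(3/24) = 11/4.
E[U | V = 4] = (11/4) / (13/24) = 66/13.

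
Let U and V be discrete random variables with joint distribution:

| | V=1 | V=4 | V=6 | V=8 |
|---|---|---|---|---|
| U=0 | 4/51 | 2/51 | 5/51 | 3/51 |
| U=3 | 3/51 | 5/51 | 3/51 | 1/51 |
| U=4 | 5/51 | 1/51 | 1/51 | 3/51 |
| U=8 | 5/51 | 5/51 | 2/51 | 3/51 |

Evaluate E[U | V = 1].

P(V = 1) = 1/3.
Σ U·P over the event = 0·(4/51) + 3·(3/51) + 4·(5/51) + 8·(5/51) = 23/17.
E[U | V = 1] = (23/17) / (1/3) = 69/17.

69/17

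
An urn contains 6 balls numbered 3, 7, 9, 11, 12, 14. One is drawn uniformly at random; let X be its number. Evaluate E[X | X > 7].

P(X > 7) = 2/3.
Σ over the event: 9·1/6 + 11·1/6 + 12·1/6 + 14·1/6 = 23/3.
E[X | X > 7] = (23/3) / (2/3) = 23/2.

23/2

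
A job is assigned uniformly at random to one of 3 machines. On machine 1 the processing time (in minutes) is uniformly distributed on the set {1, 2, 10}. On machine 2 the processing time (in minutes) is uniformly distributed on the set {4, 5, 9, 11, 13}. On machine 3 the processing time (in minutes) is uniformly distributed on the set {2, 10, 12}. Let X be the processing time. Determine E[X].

311/45

E[X | machine 1] = (1+2+10)/3 = 13/3.
E[X | machine 2] = (4+5+9+11+13)/5 = 42/5.
E[X | machine 3] = (2+10+12)/3 = 8.
By the law of total expectation,
E[X] = (1/3)·(13/3) + (1/3)·(42/5) + (1/3)·(8) = 311/45.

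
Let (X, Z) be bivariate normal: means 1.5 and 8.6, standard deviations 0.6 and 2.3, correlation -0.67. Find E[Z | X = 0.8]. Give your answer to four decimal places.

The regression of Z on X has slope ρ·σ_Z/σ_X and passes through (μ_X, μ_Z).
E[Z | X=0.8] = 8.6 + (-0.67)·(2.3/0.6)·(0.8 − (1.5)) = 8.6 + (-2.5683)·(-0.7) = 10.3978.

10.3978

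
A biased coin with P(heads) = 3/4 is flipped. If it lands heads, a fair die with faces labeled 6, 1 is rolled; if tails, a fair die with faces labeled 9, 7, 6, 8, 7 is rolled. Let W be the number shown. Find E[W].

179/40

E[W | heads] = (6+1)/2 = 7/2.
E[W | tails] = (9+7+6+8+7)/5 = 37/5.
E[W] = (3/4)·(7/2) + (1/4)·(37/5) = 179/40.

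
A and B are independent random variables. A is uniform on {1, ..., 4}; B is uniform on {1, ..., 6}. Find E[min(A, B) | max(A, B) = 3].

P(max(A, B) = 3) = 5/24.
Summing min(A,B)·P(x,y) over outcomes with max(A, B) = 3 gives 3/8.
E[min(A, B) | max(A, B) = 3] = (3/8) / (5/24) = 9/5.

9/5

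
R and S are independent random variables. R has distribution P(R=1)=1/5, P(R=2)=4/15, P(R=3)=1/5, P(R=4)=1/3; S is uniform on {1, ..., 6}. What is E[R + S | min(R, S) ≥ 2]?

85/12

P(min(R, S) ≥ 2) = 2/3.
Summing (R+S)·P(x,y) over outcomes with min(R, S) ≥ 2 gives 85/18.
E[R + S | min(R, S) ≥ 2] = (85/18) / (2/3) = 85/12.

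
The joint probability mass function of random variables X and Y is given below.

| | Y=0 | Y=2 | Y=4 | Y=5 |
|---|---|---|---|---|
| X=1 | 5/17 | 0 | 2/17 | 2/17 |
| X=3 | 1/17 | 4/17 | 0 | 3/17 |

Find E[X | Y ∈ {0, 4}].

P(Y ∈ {0, 4}) = 8/17.
Σ X·P over the event = 1·(5/17) + 1·(2/17) + 3·(1/17) = 10/17.
E[X | Y ∈ {0, 4}] = (10/17) / (8/17) = 5/4.

5/4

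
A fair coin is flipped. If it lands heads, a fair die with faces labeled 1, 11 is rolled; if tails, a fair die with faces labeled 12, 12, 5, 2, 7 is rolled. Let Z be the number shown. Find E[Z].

E[Z | heads] = (1+11)/2 = 6.
E[Z | tails] = (12+12+5+2+7)/5 = 38/5.
E[Z] = (1/2)·(6) + (1/2)·(38/5) = 34/5.

34/5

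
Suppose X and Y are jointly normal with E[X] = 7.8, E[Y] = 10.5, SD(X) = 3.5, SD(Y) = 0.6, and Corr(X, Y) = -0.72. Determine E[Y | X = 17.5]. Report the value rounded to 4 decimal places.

9.3027

For a bivariate normal, E[Y | X=x] = μ_Y + ρ·(σ_Y/σ_X)·(x − μ_X).
E[Y | X=17.5] = 10.5 + (-0.72)·(0.6/3.5)·(17.5 − (7.8)) = 10.5 + (-0.12343)·(9.7) = 9.3027.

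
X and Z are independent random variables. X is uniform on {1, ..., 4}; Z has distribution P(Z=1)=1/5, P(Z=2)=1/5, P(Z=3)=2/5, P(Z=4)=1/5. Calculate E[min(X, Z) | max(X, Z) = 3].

P(max(X, Z) = 3) = 2/5.
Summing min(X,Z)·P(x,y) over outcomes with max(X, Z) = 3 gives 3/4.
E[min(X, Z) | max(X, Z) = 3] = (3/4) / (2/5) = 15/8.

15/8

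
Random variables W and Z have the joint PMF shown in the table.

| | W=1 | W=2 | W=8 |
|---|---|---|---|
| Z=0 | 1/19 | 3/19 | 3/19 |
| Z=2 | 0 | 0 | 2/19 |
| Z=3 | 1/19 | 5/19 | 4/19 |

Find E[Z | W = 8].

16/9

P(W = 8) = 9/19.
Summing Z·P(W=x,Z=y) over the conditioning event gives 16/19.
E[Z | W = 8] = (16/19) / (9/19) = 16/9.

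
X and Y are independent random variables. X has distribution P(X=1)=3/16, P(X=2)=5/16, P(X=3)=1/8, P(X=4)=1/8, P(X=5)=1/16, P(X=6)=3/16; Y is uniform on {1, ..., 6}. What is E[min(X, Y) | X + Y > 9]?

P(X + Y > 9) = 13/96.
Summing min(X,Y)·P(x,y) over outcomes with X + Y > 9 gives 21/32.
E[min(X, Y) | X + Y > 9] = (21/32) / (13/96) = 63/13.

63/13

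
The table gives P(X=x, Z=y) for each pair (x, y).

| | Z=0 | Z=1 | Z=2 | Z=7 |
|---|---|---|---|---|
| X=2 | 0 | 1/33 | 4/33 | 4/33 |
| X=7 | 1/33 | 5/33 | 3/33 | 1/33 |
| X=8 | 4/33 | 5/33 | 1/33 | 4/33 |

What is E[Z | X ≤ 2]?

37/9

P(X ≤ 2) = 3/11.
Σ Z·P over the event = 1·(1/33) + 2·(4/33) + 7·(4/33) = 37/33.
E[Z | X ≤ 2] = (37/33) / (3/11) = 37/9.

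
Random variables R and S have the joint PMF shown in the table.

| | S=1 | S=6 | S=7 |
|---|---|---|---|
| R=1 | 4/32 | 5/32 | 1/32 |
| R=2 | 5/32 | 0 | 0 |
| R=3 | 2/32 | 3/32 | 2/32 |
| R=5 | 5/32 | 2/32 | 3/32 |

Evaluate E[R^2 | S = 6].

P(S = 6) = 5/16.
Σ R^2·P over the event = 1·(5/32) + 9·(3/32) + 25·(2/32) = 41/16.
E[R^2 | S = 6] = (41/16) / (5/16) = 41/5.

41/5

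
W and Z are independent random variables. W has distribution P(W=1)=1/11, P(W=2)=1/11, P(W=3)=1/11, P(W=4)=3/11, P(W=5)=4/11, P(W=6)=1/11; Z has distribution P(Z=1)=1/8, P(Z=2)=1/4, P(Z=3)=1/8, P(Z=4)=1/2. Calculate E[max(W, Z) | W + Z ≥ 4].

P(W + Z ≥ 4) = 21/22.
Summing max(W,Z)·P(x,y) over outcomes with W + Z ≥ 4 gives 17/4.
E[max(W, Z) | W + Z ≥ 4] = (17/4) / (21/22) = 187/42.

187/42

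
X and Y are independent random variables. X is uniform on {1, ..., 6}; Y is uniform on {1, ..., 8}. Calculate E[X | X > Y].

P(X > Y) = 5/16.
Summing X·P(x,y) over outcomes with X > Y gives 35/24.
E[X | X > Y] = (35/24) / (5/16) = 14/3.

14/3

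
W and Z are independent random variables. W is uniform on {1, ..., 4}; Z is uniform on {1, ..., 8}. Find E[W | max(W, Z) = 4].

Outcomes with max(W, Z) = 4: (1,4), (2,4), (3,4), (4,1), (4,2), (4,3), (4,4), each with probability 1/32.
E[W | max(W, Z) = 4] = (1 + 2 + 3 + 4 + 4 + 4 + 4) / 7 = 22/7.

22/7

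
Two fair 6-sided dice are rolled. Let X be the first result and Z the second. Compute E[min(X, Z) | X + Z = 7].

2

P(X + Z = 7) = 1/6.
Summing min(X,Z)·P(x,y) over outcomes with X + Z = 7 gives 1/3.
E[min(X, Z) | X + Z = 7] = (1/3) / (1/6) = 2.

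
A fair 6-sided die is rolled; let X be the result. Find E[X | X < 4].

2

Given X < 4, X is equally likely to be any of {1, 2, 3}.
E[X | X < 4] = (1 + 2 + 3) / 3 = 2.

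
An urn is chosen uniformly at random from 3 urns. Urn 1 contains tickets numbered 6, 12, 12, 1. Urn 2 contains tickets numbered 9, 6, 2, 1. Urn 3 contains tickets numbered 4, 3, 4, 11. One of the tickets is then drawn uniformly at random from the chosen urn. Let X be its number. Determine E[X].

71/12

E[X | urn 1] = (6+12+12+1)/4 = 31/4.
E[X | urn 2] = (9+6+2+1)/4 = 9/2.
E[X | urn 3] = (4+3+4+11)/4 = 11/2.
By the law of total expectation,
E[X] = (1/3)·(31/4) + (1/3)·(9/2) + (1/3)·(11/2) = 71/12.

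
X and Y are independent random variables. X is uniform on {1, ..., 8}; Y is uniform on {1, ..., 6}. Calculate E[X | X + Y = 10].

6

Outcomes with X + Y = 10: (4,6), (5,5), (6,4), (7,3), (8,2), each with probability 1/48.
E[X | X + Y = 10] = (4 + 5 + 6 + 7 + 8) / 5 = 6.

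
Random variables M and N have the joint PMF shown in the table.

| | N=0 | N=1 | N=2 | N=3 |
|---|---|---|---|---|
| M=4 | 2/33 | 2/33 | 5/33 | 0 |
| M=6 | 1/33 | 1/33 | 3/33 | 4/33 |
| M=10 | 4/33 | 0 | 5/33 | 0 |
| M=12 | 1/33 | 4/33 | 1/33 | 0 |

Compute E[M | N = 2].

P(N = 2) = 14/33.
Σ M·P over the event = 4·(5/33) + 6·(3/33) + 10·(5/33) + 12·(1/33) = 100/33.
E[M | N = 2] = (100/33) / (14/33) = 50/7.

50/7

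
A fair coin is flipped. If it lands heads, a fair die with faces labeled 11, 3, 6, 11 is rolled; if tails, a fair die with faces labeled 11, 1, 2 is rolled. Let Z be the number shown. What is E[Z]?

149/24

E[Z | heads] = (11+3+6+11)/4 = 31/4.
E[Z | tails] = (11+1+2)/3 = 14/3.
By the law of total expectation,
E[Z] = (1/2)·(31/4) + (1/2)·(14/3) = 149/24.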